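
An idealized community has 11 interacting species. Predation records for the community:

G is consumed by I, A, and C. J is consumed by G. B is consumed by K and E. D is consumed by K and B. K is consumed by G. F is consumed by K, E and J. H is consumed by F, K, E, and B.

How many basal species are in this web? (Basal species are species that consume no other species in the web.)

2

Basal species (no prey listed): D, H.
Count: 2.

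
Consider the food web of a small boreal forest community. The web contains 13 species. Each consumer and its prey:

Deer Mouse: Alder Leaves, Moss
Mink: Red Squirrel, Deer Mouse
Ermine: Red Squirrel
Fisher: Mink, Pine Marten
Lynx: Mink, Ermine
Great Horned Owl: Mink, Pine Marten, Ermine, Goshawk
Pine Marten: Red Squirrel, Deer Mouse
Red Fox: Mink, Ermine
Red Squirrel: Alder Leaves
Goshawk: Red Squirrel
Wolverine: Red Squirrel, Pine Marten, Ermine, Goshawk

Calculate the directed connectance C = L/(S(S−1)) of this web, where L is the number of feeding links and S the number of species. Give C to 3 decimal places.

C = 0.147

The web has S = 13 species and L = 23 feeding links.
C = L / (S(S−1)) = 23 / 156 = 0.1474 ≈ 0.147.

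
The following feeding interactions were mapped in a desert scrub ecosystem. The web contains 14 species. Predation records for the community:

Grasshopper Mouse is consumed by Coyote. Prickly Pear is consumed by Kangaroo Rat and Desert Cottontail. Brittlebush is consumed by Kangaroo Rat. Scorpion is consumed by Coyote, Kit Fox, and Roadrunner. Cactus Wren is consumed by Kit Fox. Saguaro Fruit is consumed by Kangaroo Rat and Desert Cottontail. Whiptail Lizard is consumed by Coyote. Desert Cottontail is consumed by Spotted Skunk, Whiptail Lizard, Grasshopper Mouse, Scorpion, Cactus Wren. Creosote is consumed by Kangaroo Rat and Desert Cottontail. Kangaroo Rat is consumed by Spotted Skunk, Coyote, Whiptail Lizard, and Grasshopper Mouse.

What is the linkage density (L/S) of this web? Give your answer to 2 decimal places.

L/S = 1.57

There are L = 22 links among S = 14 species.
L/S = 22/14 = 1.5714 ≈ 1.57.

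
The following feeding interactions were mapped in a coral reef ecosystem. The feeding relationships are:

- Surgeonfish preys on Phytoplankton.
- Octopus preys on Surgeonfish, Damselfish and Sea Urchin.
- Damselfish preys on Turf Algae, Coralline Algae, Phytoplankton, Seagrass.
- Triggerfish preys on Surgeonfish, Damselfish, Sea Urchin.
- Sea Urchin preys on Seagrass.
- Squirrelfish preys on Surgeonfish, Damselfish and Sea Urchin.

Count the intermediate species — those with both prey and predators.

3

Intermediate species (has both prey and predators): Sea Urchin, Surgeonfish, Damselfish.
Count: 3.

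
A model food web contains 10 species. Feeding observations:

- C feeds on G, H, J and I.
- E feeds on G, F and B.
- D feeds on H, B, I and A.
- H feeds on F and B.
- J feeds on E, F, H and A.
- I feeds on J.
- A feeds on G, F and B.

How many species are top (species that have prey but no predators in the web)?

2

Top species (has prey, but nothing eats it): C, D.
Count: 2.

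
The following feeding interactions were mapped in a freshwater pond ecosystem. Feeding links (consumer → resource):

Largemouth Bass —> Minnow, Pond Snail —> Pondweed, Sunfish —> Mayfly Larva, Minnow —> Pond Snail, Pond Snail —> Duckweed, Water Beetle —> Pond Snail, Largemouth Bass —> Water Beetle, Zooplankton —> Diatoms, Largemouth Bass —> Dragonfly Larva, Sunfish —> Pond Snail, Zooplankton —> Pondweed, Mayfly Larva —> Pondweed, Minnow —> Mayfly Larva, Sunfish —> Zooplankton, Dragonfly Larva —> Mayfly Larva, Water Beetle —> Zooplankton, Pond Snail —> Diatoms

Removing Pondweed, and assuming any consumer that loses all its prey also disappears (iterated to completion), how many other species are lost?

Remove Pondweed.
Round 1: Mayfly Larva (all prey gone) → extinct.
Round 2: Dragonfly Larva (all prey gone) → extinct.
No further losses. Total secondary extinctions: 2.

2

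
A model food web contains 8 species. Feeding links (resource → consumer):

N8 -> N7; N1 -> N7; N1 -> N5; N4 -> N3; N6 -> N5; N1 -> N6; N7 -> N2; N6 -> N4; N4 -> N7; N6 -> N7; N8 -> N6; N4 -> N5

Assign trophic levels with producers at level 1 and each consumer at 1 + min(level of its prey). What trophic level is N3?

Trophic level 4

N8 is a producer → level 1.
N6 eats N8 → level 2.
N4 eats N6 → level 3.
N3 eats N4 → level 4.
No prey of N3 is below level 3, so 4 is the minimum.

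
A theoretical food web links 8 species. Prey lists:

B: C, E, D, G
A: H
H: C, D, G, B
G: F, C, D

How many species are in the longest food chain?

One longest chain: F → G → B → H → A.
It has 5 species and 4 links.

5 species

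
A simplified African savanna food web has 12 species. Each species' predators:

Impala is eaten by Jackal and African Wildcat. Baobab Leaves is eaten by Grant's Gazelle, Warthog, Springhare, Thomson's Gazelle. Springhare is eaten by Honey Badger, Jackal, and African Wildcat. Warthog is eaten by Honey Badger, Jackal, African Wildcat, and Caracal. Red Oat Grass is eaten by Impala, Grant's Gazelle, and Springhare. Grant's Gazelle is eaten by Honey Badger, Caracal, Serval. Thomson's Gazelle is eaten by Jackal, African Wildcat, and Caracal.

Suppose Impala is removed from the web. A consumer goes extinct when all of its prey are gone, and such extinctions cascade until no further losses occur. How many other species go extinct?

Remove Impala.
Every predator of it retains at least one other prey: Jackal still has Warthog, Springhare, Thomson's Gazelle; African Wildcat still has Warthog, Springhare, Thomson's Gazelle.
No consumer loses all prey, so no secondary extinctions occur.

0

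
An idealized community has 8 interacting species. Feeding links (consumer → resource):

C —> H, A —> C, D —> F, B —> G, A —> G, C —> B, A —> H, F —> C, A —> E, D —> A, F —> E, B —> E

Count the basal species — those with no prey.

Basal species (no prey listed): H, E, G.
Count: 3.

3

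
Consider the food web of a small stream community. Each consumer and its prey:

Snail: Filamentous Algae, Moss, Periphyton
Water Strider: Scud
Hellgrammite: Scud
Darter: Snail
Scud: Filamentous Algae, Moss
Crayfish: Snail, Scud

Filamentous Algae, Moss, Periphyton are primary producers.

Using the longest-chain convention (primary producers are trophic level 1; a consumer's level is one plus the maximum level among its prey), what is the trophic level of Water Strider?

Trophic level 3

Filamentous Algae is a producer → level 1.
Scud eats Filamentous Algae (level 1); other prey at levels: Moss 1 → level 2.
Water Strider eats Scud → level 3.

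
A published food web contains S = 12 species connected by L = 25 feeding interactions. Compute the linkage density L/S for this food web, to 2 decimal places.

L/S = 2.08

There are L = 25 links among S = 12 species.
L/S = 25/12 = 2.0833 ≈ 2.08.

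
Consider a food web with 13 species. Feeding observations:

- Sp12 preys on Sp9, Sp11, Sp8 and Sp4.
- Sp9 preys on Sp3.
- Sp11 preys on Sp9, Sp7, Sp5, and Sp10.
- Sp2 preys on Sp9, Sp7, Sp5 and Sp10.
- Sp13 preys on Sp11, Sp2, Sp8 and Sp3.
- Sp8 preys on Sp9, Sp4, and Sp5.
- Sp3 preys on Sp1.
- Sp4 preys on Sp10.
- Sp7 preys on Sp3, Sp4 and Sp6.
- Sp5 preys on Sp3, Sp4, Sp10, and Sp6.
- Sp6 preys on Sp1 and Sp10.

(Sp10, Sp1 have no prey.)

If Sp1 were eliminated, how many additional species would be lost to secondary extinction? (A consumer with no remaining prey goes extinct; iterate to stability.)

2

Remove Sp1.
Round 1: Sp3 (all prey gone) → extinct.
Round 2: Sp9 (all prey gone) → extinct.
No further losses. Total secondary extinctions: 2.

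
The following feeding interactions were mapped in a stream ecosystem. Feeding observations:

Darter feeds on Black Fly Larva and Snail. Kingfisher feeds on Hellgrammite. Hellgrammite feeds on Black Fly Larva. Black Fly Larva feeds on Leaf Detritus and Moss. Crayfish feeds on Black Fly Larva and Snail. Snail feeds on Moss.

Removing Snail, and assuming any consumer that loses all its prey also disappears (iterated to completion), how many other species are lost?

0

Remove Snail.
Every predator of it retains at least one other prey: Crayfish still has Black Fly Larva; Darter still has Black Fly Larva.
No consumer loses all prey, so no secondary extinctions occur.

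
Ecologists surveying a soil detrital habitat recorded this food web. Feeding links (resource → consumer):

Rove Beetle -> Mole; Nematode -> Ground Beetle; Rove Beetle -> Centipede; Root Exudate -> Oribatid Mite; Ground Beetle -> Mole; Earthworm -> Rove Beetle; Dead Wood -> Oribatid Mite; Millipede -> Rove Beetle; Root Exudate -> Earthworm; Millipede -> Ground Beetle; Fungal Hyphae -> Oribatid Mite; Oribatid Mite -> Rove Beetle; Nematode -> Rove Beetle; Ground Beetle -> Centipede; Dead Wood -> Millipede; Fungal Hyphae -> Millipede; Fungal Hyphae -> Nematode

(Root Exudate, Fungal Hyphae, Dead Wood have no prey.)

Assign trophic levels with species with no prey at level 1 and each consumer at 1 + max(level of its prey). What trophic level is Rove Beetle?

Trophic level 3

Fungal Hyphae has no prey (basal) → level 1.
Millipede eats Fungal Hyphae (level 1); other prey at levels: Dead Wood 1 → level 2.
Rove Beetle eats Millipede (level 2); other prey at levels: Earthworm 2, Oribatid Mite 2, Nematode 2 → level 3.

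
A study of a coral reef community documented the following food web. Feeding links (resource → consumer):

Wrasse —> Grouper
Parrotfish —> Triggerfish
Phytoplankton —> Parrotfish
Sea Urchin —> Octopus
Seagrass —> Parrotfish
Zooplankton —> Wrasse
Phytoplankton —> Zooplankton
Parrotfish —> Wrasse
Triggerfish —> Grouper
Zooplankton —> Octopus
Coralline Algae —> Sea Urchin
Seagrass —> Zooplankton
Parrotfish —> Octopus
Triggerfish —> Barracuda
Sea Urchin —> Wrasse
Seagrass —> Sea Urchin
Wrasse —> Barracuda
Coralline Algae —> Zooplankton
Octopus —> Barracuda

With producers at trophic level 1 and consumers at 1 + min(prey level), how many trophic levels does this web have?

4

Producers (level 1): Coralline Algae, Seagrass, Phytoplankton.
Following each consumer down to its lowest-level prey: Seagrass → Parrotfish → Octopus → Barracuda (levels 1 through 4).
All prey of Barracuda (Octopus 3, Wrasse 3, Triggerfish 3) are at level 3 or above, so Barracuda is at level 1 + 3 = 4.
Every consumer has at least one prey at level 3 or below, so none exceeds level 4.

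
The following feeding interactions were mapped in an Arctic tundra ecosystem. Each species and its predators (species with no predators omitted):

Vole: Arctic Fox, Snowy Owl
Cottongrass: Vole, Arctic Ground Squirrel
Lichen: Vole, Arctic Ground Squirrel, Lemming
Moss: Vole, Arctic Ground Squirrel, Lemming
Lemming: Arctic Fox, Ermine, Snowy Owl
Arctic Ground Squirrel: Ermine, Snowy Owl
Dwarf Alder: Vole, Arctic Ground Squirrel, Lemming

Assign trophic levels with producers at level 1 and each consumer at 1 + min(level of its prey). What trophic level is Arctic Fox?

Trophic level 3

Moss is a producer → level 1.
Vole eats Moss → level 2.
Arctic Fox eats Vole → level 3.
No prey of Arctic Fox is below level 2, so 3 is the minimum.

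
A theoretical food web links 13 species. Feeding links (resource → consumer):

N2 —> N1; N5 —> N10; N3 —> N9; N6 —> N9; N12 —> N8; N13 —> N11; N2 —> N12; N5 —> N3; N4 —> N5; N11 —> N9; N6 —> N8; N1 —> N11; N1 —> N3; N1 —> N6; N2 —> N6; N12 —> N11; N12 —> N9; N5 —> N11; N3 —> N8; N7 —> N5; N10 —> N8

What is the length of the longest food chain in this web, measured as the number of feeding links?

One longest chain: N4 → N5 → N10 → N8.
It has 4 species and 3 links.

3 links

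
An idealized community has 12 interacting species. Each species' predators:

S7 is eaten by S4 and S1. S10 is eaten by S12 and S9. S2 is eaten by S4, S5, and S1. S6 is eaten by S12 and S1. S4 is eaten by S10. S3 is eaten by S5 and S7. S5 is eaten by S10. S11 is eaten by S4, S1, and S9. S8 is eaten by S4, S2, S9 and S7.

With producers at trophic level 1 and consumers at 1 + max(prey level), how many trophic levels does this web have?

5

Producers (level 1): S8, S6, S11, S3.
S8 → S2 → S5 → S10 → S12 gives S12 level 5.
No species has a prey at level 5, so no species reaches level 6.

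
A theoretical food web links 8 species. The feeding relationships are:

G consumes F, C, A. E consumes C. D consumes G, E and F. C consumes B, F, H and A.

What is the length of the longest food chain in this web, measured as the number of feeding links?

One longest chain: F → C → G → D.
It has 4 species and 3 links.

3 links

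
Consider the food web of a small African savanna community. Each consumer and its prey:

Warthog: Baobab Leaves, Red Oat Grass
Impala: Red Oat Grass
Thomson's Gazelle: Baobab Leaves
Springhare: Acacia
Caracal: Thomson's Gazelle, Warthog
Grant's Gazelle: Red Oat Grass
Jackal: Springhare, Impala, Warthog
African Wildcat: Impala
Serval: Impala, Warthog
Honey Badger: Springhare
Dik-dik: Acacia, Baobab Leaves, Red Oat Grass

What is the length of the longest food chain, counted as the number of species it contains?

3 species

One longest chain: Red Oat Grass → Impala → African Wildcat.
It has 3 species and 2 links.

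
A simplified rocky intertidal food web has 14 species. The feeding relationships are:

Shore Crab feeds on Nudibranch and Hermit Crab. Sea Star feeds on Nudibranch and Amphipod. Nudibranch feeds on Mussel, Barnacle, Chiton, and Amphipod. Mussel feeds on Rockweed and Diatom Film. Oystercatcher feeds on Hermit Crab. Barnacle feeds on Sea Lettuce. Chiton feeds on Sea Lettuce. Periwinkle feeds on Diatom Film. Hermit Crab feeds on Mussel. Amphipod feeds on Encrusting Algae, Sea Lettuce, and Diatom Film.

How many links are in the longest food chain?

3 links

One longest chain: Encrusting Algae → Amphipod → Nudibranch → Sea Star.
It has 4 species and 3 links.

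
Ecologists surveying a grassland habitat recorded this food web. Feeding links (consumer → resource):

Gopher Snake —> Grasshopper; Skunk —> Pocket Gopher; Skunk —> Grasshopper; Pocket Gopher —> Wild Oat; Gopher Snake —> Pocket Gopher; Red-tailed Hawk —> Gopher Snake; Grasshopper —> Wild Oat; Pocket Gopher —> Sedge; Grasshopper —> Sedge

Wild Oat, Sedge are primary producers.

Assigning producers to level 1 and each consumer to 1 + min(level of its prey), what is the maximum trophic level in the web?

Producers (level 1): Wild Oat, Sedge.
Following each consumer down to its lowest-level prey: Wild Oat → Grasshopper → Gopher Snake → Red-tailed Hawk (levels 1 through 4).
All prey of Red-tailed Hawk (Gopher Snake 3) are at level 3 or above, so Red-tailed Hawk is at level 1 + 3 = 4.
Every consumer has at least one prey at level 3 or below, so none exceeds level 4.

4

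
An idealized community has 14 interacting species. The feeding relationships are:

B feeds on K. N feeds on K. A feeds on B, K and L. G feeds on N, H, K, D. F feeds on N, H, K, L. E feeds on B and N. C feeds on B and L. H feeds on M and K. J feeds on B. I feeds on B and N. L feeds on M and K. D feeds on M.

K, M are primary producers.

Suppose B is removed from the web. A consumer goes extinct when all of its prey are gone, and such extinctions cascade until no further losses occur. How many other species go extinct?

Remove B.
Round 1: J (all prey gone) → extinct.
No further losses. Total secondary extinctions: 1.

1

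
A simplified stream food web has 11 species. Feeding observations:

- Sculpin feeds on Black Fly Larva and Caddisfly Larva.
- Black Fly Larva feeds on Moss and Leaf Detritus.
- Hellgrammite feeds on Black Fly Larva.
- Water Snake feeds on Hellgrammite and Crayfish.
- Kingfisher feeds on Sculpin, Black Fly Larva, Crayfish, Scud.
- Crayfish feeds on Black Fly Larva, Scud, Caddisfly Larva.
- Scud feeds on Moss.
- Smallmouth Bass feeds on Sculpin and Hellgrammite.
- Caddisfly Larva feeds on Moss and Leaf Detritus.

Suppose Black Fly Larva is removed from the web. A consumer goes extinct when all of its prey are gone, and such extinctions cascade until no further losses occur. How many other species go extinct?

Remove Black Fly Larva.
Round 1: Hellgrammite (all prey gone) → extinct.
No further losses. Total secondary extinctions: 1.

1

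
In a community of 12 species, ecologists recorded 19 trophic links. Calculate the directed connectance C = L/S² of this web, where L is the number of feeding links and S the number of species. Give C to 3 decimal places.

C = 0.132

The web has S = 12 species and L = 19 feeding links.
C = L / S² = 19 / 144 = 0.1319 ≈ 0.132.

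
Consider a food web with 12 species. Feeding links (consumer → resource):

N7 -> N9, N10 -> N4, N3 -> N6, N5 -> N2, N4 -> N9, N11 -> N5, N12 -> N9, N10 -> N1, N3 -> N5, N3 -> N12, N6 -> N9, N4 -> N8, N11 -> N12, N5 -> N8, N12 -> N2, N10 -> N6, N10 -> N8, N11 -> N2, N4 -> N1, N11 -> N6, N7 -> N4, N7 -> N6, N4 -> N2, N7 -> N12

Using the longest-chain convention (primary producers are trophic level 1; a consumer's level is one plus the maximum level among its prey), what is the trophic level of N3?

Trophic level 3

N2 is a producer → level 1.
N5 eats N2 (level 1); other prey at levels: N8 1 → level 2.
N3 eats N5 (level 2); other prey at levels: N6 2, N12 2 → level 3.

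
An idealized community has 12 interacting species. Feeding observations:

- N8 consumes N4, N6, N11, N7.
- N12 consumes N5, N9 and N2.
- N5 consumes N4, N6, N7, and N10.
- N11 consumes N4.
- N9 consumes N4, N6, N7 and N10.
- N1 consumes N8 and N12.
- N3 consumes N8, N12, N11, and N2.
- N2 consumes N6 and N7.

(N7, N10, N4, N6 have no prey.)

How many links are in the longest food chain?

One longest chain: N7 → N9 → N12 → N1.
It has 4 species and 3 links.

3 links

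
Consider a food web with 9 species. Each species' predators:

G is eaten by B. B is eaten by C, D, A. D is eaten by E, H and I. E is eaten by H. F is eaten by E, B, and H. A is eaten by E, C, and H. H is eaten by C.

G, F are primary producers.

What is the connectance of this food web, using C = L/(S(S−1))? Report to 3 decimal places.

C = 0.208

The web has S = 9 species and L = 15 feeding links.
C = L / (S(S−1)) = 15 / 72 = 0.2083 ≈ 0.208.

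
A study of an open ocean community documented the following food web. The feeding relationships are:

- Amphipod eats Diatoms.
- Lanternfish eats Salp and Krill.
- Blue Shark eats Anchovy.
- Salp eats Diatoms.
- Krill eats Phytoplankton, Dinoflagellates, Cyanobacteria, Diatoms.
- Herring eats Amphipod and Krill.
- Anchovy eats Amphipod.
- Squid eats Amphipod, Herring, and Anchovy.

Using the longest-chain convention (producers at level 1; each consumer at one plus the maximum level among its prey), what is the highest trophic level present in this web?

Producers (level 1): Phytoplankton, Diatoms, Cyanobacteria, Dinoflagellates.
Diatoms → Amphipod → Anchovy → Blue Shark gives Blue Shark level 4.
No species has a prey at level 4, so no species reaches level 5.

4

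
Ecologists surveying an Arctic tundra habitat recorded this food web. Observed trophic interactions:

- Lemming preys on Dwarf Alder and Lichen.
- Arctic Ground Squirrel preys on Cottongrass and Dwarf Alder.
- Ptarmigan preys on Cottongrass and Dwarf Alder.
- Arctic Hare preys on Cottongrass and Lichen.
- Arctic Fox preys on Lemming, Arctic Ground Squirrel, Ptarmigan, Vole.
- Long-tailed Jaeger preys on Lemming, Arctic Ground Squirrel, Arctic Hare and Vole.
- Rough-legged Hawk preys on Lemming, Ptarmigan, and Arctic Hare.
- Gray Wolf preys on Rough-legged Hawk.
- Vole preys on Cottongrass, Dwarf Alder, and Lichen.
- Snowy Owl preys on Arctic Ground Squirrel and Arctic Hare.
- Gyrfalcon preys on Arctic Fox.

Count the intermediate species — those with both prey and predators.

Intermediate species (has both prey and predators): Arctic Ground Squirrel, Ptarmigan, Lemming, Arctic Hare, Vole, Arctic Fox, Rough-legged Hawk.
Count: 7.

7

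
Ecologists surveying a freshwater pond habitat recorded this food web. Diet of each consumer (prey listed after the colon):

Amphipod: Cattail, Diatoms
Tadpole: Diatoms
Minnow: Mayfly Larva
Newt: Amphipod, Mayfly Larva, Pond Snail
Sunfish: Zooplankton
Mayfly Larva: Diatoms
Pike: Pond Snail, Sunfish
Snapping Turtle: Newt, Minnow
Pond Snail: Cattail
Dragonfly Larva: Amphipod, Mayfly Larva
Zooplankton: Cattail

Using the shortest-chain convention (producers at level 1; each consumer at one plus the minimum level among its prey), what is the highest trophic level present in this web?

Producers (level 1): Cattail, Diatoms.
Following each consumer down to its lowest-level prey: Diatoms → Mayfly Larva → Minnow → Snapping Turtle (levels 1 through 4).
All prey of Snapping Turtle (Minnow 3, Newt 3) are at level 3 or above, so Snapping Turtle is at level 1 + 3 = 4.
Every consumer has at least one prey at level 3 or below, so none exceeds level 4.

4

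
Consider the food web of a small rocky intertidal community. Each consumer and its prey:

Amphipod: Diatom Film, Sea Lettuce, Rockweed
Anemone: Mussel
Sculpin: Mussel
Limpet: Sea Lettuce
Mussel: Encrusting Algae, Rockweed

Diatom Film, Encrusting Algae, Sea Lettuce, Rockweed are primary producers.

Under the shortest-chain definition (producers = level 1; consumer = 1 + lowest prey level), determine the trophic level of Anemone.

Encrusting Algae is a producer → level 1.
Mussel eats Encrusting Algae → level 2.
Anemone eats Mussel → level 3.
No prey of Anemone is below level 2, so 3 is the minimum.

Trophic level 3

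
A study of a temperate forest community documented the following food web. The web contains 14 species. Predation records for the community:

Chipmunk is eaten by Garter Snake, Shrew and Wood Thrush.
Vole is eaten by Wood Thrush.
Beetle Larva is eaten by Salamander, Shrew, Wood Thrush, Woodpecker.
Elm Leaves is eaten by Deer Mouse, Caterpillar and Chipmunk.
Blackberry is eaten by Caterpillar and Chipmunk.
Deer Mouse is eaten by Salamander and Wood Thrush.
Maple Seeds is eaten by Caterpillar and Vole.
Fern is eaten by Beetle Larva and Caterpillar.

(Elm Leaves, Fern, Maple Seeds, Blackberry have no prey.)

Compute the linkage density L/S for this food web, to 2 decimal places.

There are L = 19 links among S = 14 species.
L/S = 19/14 = 1.3571 ≈ 1.36.

L/S = 1.36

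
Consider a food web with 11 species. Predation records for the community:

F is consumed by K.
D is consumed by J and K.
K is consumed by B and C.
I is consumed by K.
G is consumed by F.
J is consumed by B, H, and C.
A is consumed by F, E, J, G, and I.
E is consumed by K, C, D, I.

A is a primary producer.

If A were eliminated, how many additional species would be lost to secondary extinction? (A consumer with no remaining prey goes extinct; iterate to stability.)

Remove A.
Round 1: G (all prey gone), E (all prey gone) → extinct.
Round 2: F (all prey gone), I (all prey gone), D (all prey gone) → extinct.
Round 3: J (all prey gone), K (all prey gone) → extinct.
Round 4: H (all prey gone), B (all prey gone), C (all prey gone) → extinct.
No further losses. Total secondary extinctions: 10.

10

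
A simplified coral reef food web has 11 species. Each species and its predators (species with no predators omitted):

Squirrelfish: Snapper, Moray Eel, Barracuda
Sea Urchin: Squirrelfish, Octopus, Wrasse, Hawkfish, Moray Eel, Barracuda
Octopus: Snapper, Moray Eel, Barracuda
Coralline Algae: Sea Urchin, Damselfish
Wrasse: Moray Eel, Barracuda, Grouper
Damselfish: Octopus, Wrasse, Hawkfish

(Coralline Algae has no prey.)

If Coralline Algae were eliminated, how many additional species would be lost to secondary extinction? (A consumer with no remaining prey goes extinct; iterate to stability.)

10

Remove Coralline Algae.
Round 1: Sea Urchin (all prey gone), Damselfish (all prey gone) → extinct.
Round 2: Squirrelfish (all prey gone), Octopus (all prey gone), Wrasse (all prey gone), Hawkfish (all prey gone) → extinct.
Round 3: Snapper (all prey gone), Moray Eel (all prey gone), Barracuda (all prey gone), Grouper (all prey gone) → extinct.
No further losses. Total secondary extinctions: 10.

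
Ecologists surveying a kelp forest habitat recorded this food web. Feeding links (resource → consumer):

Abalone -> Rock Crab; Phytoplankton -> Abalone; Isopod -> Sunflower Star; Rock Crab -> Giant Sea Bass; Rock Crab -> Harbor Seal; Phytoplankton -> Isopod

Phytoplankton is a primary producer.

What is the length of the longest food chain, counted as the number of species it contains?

One longest chain: Phytoplankton → Abalone → Rock Crab → Harbor Seal.
It has 4 species and 3 links.

4 species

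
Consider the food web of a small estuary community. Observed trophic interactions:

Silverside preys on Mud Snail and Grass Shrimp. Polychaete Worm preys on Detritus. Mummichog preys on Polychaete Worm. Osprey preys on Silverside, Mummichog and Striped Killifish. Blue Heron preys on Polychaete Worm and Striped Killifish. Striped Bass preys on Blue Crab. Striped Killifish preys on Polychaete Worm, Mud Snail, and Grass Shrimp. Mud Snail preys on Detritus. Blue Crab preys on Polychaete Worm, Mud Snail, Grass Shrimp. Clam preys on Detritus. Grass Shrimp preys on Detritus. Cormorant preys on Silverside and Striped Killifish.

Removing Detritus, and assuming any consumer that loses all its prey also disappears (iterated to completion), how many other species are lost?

12

Remove Detritus.
Round 1: Polychaete Worm (all prey gone), Mud Snail (all prey gone), Grass Shrimp (all prey gone), Clam (all prey gone) → extinct.
Round 2: Silverside (all prey gone), Striped Killifish (all prey gone), Mummichog (all prey gone), Blue Crab (all prey gone) → extinct.
Round 3: Cormorant (all prey gone), Blue Heron (all prey gone), Osprey (all prey gone), Striped Bass (all prey gone) → extinct.
No further losses. Total secondary extinctions: 12.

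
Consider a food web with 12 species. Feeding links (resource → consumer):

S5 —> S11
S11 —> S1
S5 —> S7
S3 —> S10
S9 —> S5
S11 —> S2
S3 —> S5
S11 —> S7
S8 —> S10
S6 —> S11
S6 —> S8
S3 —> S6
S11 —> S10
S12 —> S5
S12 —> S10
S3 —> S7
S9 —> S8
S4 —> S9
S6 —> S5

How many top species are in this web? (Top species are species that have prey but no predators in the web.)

4

Top species (has prey, but nothing eats it): S1, S7, S10, S2.
Count: 4.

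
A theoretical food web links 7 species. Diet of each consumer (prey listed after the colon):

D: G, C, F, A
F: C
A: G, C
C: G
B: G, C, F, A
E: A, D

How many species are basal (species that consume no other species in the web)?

1

Basal species (no prey listed): G.
Count: 1.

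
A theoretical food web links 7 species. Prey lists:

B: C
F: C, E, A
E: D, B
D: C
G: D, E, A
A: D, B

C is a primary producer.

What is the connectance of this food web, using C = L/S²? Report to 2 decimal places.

The web has S = 7 species and L = 12 feeding links.
C = L / S² = 12 / 49 = 0.2449 ≈ 0.24.

C = 0.24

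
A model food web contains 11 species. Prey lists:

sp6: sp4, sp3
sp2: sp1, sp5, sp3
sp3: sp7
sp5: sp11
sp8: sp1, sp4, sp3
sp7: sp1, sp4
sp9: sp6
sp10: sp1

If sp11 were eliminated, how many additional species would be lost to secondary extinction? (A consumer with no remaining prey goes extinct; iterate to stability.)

Remove sp11.
Round 1: sp5 (all prey gone) → extinct.
No further losses. Total secondary extinctions: 1.

1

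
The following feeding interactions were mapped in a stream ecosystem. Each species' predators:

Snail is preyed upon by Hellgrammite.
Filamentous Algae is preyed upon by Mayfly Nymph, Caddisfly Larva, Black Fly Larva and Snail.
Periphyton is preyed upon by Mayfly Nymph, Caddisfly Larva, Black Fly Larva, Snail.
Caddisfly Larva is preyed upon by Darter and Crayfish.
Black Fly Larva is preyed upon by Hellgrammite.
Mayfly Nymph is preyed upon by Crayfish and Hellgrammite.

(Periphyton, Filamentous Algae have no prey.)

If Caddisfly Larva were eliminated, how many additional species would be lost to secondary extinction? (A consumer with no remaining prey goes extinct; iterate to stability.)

Remove Caddisfly Larva.
Round 1: Darter (all prey gone) → extinct.
No further losses. Total secondary extinctions: 1.

1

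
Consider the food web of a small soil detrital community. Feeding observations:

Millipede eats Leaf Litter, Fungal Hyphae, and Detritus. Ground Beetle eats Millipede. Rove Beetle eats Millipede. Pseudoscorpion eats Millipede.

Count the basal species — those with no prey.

Basal species (no prey listed): Detritus, Fungal Hyphae, Leaf Litter.
Count: 3.

3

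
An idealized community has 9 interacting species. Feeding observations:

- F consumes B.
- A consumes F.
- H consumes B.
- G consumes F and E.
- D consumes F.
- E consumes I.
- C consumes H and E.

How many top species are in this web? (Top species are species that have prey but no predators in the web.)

Top species (has prey, but nothing eats it): A, G, C, D.
Count: 4.

4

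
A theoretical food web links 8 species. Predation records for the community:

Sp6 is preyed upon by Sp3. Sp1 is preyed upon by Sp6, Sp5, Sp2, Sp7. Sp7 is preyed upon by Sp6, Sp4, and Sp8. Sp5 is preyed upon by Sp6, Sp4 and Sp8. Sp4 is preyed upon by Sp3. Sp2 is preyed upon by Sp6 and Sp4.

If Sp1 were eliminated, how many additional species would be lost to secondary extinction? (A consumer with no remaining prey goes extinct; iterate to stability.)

7

Remove Sp1.
Round 1: Sp5 (all prey gone), Sp7 (all prey gone), Sp2 (all prey gone) → extinct.
Round 2: Sp4 (all prey gone), Sp6 (all prey gone), Sp8 (all prey gone) → extinct.
Round 3: Sp3 (all prey gone) → extinct.
No further losses. Total secondary extinctions: 7.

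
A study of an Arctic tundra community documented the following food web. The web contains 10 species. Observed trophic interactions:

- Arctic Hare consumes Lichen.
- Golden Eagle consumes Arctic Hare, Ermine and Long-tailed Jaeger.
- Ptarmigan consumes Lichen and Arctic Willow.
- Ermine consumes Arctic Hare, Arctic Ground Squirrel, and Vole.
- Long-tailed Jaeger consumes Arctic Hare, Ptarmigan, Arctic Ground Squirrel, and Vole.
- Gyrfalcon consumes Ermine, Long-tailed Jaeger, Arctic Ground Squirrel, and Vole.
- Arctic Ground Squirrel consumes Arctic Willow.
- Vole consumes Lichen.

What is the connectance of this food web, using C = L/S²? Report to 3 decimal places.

C = 0.190

The web has S = 10 species and L = 19 feeding links.
C = L / S² = 19 / 100 = 0.1900 ≈ 0.190.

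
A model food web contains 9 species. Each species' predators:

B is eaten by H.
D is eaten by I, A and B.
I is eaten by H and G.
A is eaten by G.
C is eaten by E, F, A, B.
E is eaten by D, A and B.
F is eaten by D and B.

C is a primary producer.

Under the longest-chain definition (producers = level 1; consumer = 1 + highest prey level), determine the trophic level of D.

Trophic level 3

C is a producer → level 1.
F eats C → level 2.
D eats F (level 2); other prey at levels: E 2 → level 3.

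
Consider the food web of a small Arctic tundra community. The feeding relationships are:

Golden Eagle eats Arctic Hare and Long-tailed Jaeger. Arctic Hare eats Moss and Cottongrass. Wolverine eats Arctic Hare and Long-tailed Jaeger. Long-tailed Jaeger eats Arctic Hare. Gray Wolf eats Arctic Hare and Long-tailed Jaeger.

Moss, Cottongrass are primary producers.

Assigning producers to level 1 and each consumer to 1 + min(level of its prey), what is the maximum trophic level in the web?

Producers (level 1): Moss, Cottongrass.
Following each consumer down to its lowest-level prey: Moss → Arctic Hare → Gray Wolf (levels 1 through 3).
All prey of Gray Wolf (Arctic Hare 2, Long-tailed Jaeger 3) are at level 2 or above, so Gray Wolf is at level 1 + 2 = 3.
Every consumer has at least one prey at level 2 or below, so none exceeds level 3.

3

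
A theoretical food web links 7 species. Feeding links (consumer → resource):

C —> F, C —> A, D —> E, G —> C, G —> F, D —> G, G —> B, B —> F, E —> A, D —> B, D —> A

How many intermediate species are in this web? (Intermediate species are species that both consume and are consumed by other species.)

Intermediate species (has both prey and predators): B, C, E, G.
Count: 4.

4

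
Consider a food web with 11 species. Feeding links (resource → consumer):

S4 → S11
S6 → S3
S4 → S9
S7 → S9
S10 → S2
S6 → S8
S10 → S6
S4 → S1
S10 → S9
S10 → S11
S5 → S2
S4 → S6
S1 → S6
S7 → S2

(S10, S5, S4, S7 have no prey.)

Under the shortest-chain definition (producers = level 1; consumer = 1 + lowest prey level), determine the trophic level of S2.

S10 is a producer → level 1.
S2 eats S10 → level 2.

Trophic level 2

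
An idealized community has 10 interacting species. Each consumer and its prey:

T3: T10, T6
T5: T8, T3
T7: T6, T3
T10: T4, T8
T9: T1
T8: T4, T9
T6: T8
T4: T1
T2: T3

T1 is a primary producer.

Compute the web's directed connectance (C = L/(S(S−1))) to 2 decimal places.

The web has S = 10 species and L = 14 feeding links.
C = L / (S(S−1)) = 14 / 90 = 0.1556 ≈ 0.16.

C = 0.16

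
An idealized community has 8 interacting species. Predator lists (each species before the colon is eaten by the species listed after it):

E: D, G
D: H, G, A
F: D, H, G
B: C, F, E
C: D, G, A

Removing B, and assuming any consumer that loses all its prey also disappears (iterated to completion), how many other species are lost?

Remove B.
Round 1: C (all prey gone), F (all prey gone), E (all prey gone) → extinct.
Round 2: D (all prey gone) → extinct.
Round 3: H (all prey gone), G (all prey gone), A (all prey gone) → extinct.
No further losses. Total secondary extinctions: 7.

7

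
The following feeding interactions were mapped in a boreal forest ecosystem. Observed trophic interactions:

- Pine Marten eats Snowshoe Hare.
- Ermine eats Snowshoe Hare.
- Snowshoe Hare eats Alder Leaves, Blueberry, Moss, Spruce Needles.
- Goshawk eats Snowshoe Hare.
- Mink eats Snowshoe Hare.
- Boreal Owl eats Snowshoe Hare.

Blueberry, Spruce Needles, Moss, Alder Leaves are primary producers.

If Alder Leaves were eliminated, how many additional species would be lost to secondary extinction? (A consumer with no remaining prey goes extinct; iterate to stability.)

0

Remove Alder Leaves.
Every predator of it retains at least one other prey: Snowshoe Hare still has Blueberry, Spruce Needles, Moss.
No consumer loses all prey, so no secondary extinctions occur.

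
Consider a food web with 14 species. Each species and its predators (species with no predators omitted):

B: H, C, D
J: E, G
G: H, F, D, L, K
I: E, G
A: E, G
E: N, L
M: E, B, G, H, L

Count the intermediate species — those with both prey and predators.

3

Intermediate species (has both prey and predators): E, B, G.
Count: 3.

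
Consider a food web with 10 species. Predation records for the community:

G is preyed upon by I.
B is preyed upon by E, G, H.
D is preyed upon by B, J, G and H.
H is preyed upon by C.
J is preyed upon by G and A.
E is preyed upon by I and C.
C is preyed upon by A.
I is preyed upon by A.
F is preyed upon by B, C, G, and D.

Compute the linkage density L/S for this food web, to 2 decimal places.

There are L = 19 links among S = 10 species.
L/S = 19/10 = 1.9000 ≈ 1.90.

L/S = 1.90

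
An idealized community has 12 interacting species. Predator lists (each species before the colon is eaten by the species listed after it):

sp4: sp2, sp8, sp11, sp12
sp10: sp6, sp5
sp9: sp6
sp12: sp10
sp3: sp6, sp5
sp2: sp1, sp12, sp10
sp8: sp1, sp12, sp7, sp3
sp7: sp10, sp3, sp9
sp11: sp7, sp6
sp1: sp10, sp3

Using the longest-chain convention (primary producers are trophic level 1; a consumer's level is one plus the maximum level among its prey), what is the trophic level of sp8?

sp4 is a producer → level 1.
sp8 eats sp4 → level 2.

Trophic level 2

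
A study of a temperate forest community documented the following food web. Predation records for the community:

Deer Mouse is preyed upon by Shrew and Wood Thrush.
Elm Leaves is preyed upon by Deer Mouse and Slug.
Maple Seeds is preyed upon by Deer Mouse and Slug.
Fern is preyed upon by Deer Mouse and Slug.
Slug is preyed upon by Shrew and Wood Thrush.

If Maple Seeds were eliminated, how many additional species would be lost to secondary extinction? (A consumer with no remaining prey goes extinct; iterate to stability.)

0

Remove Maple Seeds.
Every predator of it retains at least one other prey: Deer Mouse still has Fern, Elm Leaves; Slug still has Fern, Elm Leaves.
No consumer loses all prey, so no secondary extinctions occur.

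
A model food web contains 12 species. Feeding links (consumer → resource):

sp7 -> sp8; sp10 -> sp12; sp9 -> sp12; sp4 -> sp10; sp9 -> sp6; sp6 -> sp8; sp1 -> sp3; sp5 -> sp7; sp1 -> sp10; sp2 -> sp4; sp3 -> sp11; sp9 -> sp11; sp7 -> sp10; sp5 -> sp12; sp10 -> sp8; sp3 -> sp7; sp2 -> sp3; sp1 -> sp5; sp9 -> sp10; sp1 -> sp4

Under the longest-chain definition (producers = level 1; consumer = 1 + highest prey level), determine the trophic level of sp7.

Trophic level 3

sp12 is a producer → level 1.
sp10 eats sp12 (level 1); other prey at levels: sp8 1 → level 2.
sp7 eats sp10 (level 2); other prey at levels: sp8 1 → level 3.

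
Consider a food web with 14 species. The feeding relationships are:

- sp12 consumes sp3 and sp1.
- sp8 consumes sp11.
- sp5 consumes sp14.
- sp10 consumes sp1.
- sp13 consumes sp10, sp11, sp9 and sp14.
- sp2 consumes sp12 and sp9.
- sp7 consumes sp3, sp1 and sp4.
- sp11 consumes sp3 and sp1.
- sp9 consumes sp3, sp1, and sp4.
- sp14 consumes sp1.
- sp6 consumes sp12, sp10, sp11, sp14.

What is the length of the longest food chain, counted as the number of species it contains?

3 species

One longest chain: sp1 → sp14 → sp6.
It has 3 species and 2 links.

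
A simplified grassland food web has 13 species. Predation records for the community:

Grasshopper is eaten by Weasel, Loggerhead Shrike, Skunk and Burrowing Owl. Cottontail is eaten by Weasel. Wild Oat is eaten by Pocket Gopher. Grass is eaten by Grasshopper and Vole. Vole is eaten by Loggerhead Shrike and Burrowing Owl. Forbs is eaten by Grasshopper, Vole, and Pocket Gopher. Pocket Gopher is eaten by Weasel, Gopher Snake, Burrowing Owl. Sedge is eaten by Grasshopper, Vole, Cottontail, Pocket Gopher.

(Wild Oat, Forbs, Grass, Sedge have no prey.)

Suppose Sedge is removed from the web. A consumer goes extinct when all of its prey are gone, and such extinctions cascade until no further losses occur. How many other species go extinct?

Remove Sedge.
Round 1: Cottontail (all prey gone) → extinct.
No further losses. Total secondary extinctions: 1.

1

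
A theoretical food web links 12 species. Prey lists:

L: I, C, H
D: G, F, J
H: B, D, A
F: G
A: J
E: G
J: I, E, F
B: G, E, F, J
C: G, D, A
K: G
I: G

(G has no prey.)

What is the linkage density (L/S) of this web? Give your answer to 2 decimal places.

L/S = 2.00

There are L = 24 links among S = 12 species.
L/S = 24/12 = 2.0000 ≈ 2.00.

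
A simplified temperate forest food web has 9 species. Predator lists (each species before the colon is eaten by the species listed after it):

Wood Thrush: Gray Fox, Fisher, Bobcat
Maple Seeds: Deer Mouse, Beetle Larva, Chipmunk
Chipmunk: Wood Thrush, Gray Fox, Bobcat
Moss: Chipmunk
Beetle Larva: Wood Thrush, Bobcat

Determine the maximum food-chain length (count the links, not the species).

One longest chain: Maple Seeds → Beetle Larva → Wood Thrush → Gray Fox.
It has 4 species and 3 links.

3 links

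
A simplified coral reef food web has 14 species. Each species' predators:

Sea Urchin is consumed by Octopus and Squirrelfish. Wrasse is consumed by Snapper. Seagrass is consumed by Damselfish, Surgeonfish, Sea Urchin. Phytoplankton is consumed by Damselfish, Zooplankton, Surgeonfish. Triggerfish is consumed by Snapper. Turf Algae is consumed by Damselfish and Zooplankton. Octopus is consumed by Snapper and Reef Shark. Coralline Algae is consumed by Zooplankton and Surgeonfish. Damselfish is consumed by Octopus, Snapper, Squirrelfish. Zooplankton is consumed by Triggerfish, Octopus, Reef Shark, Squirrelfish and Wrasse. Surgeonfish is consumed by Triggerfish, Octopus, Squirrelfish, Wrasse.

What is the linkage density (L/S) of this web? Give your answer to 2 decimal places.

L/S = 2.00

There are L = 28 links among S = 14 species.
L/S = 28/14 = 2.0000 ≈ 2.00.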